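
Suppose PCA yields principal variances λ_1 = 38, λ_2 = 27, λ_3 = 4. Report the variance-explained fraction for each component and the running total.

Step 1 — total variance = trace(Sigma) = Σ λ_i = 38 + 27 + 4 = 69.

Step 2 — fraction explained by component i = λ_i / Σ λ:
  PC1: 38/69 = 0.5507
  PC2: 27/69 = 0.3913
  PC3: 4/69 = 0.058

Step 3 — cumulative fraction after k components = (λ_1 + ... + λ_k) / Σ λ:
  k = 1: 38/69 = 0.5507
  k = 2: (38 + 27)/69 = 65/69 = 0.942
  k = 3: (38 + 27 + 4)/69 = 69/69 = 1

Summary (fraction, with percent):

explained: PC1 0.5507 (55.07%), PC2 0.3913 (39.13%), PC3 0.058 (5.8%);  cumulative: 0.5507, 0.942, 1


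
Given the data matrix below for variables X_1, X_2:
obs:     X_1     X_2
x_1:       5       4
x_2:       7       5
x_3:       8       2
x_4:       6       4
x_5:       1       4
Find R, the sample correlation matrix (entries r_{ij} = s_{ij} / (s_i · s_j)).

Step 1 — column means:
  mean(X_1) = (5 + 7 + 8 + 6 + 1) / 5 = 27/5 = 5.4
  mean(X_2) = (4 + 5 + 2 + 4 + 4) / 5 = 19/5 = 3.8

Step 2 — sample variances and covariances s[i,j] = (1/(n-1)) · Σ_k (x_{k,i} - mean_i) · (x_{k,j} - mean_j), with n-1 = 4:
  s[X_1,X_1] = ((-0.4)·(-0.4) + (1.6)·(1.6) + (2.6)·(2.6) + (0.6)·(0.6) + (-4.4)·(-4.4)) / 4 = 29.2/4 = 7.3
  s[X_1,X_2] = ((-0.4)·(0.2) + (1.6)·(1.2) + (2.6)·(-1.8) + (0.6)·(0.2) + (-4.4)·(0.2)) / 4 = -3.6/4 = -0.9
  s[X_2,X_2] = ((0.2)·(0.2) + (1.2)·(1.2) + (-1.8)·(-1.8) + (0.2)·(0.2) + (0.2)·(0.2)) / 4 = 4.8/4 = 1.2
  Sample standard deviations s_i = √(s[i,i]):
  s(X_1) = √(7.3) = 2.7019
  s(X_2) = √(1.2) = 1.0954

Step 3 — r_{ij} = s_{ij} / (s_i · s_j):
  r[X_1,X_1] = 1 (diagonal).
  r[X_1,X_2] = -0.9 / (2.7019 · 1.0954) = -0.9 / 2.9597 = -0.3041
  r[X_2,X_2] = 1 (diagonal).

R is symmetric with unit diagonal. Assembling:

R = [[1, -0.3041],
 [-0.3041, 1]]


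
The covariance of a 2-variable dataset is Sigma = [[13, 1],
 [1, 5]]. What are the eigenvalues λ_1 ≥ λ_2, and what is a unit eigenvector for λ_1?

Step 1 — characteristic polynomial of 2×2 Sigma:
  det(Sigma - λI) = λ² - trace · λ + det = 0.
  trace = 13 + 5 = 18, det = 13·5 - (1)² = 64.
Step 2 — discriminant:
  Δ = trace² - 4·det = 324 - 256 = 68.
Step 3 — eigenvalues:
  λ = (trace ± √Δ)/2 = (18 ± 8.2462)/2,
  λ_1 = 13.1231,  λ_2 = 4.8769.

Step 4 — unit eigenvector for λ_1: solve (Sigma - λ_1 I)v = 0. First row:
  (13 - 13.1231)·v_x + (1)·v_y = 0, i.e. (-0.1231)·v_x + (1)·v_y = 0,
  so v ∝ (b, λ_1 - a) = (1, 0.1231) = u.
  ||u|| = √((1)² + (0.1231)²) = √(1.0152) ≈ 1.0075,
  v_1 = u/||u|| ≈ (0.9925, 0.1222) (||v_1|| = 1).

λ_1 = 13.1231,  λ_2 = 4.8769;  v_1 ≈ (0.9925, 0.1222)


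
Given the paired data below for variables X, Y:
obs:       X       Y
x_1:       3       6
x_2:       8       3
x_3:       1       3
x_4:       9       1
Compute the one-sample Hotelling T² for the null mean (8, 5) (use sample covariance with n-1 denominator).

Step 1 — sample mean vector:
  mean(X) = (3 + 8 + 1 + 9) / 4 = 21/4 = 5.25
  mean(Y) = (6 + 3 + 3 + 1) / 4 = 13/4 = 3.25
  x̄ = (5.25, 3.25),  deviation x̄ - mu_0 = (5.25, 3.25) - (8, 5) = (-2.75, -1.75).

Step 2 — sample covariance matrix, S[i,j] = (1/(n-1)) · Σ_k (x_{k,i} - mean_i) · (x_{k,j} - mean_j), divisor n-1 = 3:
  S[X,X] = ((-2.25)·(-2.25) + (2.75)·(2.75) + (-4.25)·(-4.25) + (3.75)·(3.75)) / 3 = 44.75/3 = 14.9167
  S[X,Y] = ((-2.25)·(2.75) + (2.75)·(-0.25) + (-4.25)·(-0.25) + (3.75)·(-2.25)) / 3 = -14.25/3 = -4.75
  S[Y,Y] = ((2.75)·(2.75) + (-0.25)·(-0.25) + (-0.25)·(-0.25) + (-2.25)·(-2.25)) / 3 = 12.75/3 = 4.25
  S = [[14.9167, -4.75],
 [-4.75, 4.25]].

Step 3 — invert S. det(S) = 14.9167·4.25 - (-4.75)² = 40.8333.
  S^{-1} = (1/det) · [[d, -b], [-b, a]] = [[0.1041, 0.1163],
 [0.1163, 0.3653]].

Step 4 — quadratic form (x̄ - mu_0)^T · S^{-1} · (x̄ - mu_0):
  S^{-1} · (x̄ - mu_0) = (-0.4898, -0.9592),
  (x̄ - mu_0)^T · [...] = (-2.75)·(-0.4898) + (-1.75)·(-0.9592) = 3.0255.

Step 5 — scale by n: T² = 4 · 3.0255 = 12.102.

T² ≈ 12.102


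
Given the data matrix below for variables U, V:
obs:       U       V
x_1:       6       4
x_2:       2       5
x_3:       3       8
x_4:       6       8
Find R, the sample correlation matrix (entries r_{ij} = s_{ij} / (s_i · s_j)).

Step 1 — column means:
  mean(U) = (6 + 2 + 3 + 6) / 4 = 17/4 = 4.25
  mean(V) = (4 + 5 + 8 + 8) / 4 = 25/4 = 6.25

Step 2 — sample variances and covariances s[i,j] = (1/(n-1)) · Σ_k (x_{k,i} - mean_i) · (x_{k,j} - mean_j), with n-1 = 3:
  s[U,U] = ((1.75)·(1.75) + (-2.25)·(-2.25) + (-1.25)·(-1.25) + (1.75)·(1.75)) / 3 = 12.75/3 = 4.25
  s[U,V] = ((1.75)·(-2.25) + (-2.25)·(-1.25) + (-1.25)·(1.75) + (1.75)·(1.75)) / 3 = -0.25/3 = -0.0833
  s[V,V] = ((-2.25)·(-2.25) + (-1.25)·(-1.25) + (1.75)·(1.75) + (1.75)·(1.75)) / 3 = 12.75/3 = 4.25
  Sample standard deviations s_i = √(s[i,i]):
  s(U) = √(4.25) = 2.0616
  s(V) = √(4.25) = 2.0616

Step 3 — r_{ij} = s_{ij} / (s_i · s_j):
  r[U,U] = 1 (diagonal).
  r[U,V] = -0.0833 / (2.0616 · 2.0616) = -0.0833 / 4.25 = -0.0196
  r[V,V] = 1 (diagonal).

R is symmetric with unit diagonal. Assembling:

R = [[1, -0.0196],
 [-0.0196, 1]]


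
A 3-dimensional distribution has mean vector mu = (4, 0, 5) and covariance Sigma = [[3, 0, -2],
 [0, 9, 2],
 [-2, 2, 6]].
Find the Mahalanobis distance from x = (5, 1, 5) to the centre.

Step 1 — centre the observation: (x - mu) = (1, 1, 0).

Step 2 — invert Sigma (cofactor / det for 3×3, or solve directly):
  Sigma^{-1} = [[0.4386, -0.0351, 0.1579],
 [-0.0351, 0.1228, -0.0526],
 [0.1579, -0.0526, 0.2368]].

Step 3 — form the quadratic (x - mu)^T · Sigma^{-1} · (x - mu):
  Sigma^{-1} · (x - mu) = (0.4035, 0.0877, 0.1053).
  (x - mu)^T · [Sigma^{-1} · (x - mu)] = (1)·(0.4035) + (1)·(0.0877) + (0)·(0.1053) = 0.4912.

Step 4 — take square root: d = √(0.4912) ≈ 0.7009.

d(x, mu) = √(0.4912) ≈ 0.7009


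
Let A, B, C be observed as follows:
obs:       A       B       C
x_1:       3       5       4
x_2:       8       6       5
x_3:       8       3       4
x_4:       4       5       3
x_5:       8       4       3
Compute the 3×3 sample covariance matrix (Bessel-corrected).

Step 1 — column means:
  mean(A) = (3 + 8 + 8 + 4 + 8) / 5 = 31/5 = 6.2
  mean(B) = (5 + 6 + 3 + 5 + 4) / 5 = 23/5 = 4.6
  mean(C) = (4 + 5 + 4 + 3 + 3) / 5 = 19/5 = 3.8

Step 2 — sample covariance S[i,j] = (1/(n-1)) · Σ_k (x_{k,i} - mean_i) · (x_{k,j} - mean_j), with n-1 = 4.
  S[A,A] = ((-3.2)·(-3.2) + (1.8)·(1.8) + (1.8)·(1.8) + (-2.2)·(-2.2) + (1.8)·(1.8)) / 4 = 24.8/4 = 6.2
  S[A,B] = ((-3.2)·(0.4) + (1.8)·(1.4) + (1.8)·(-1.6) + (-2.2)·(0.4) + (1.8)·(-0.6)) / 4 = -3.6/4 = -0.9
  S[A,C] = ((-3.2)·(0.2) + (1.8)·(1.2) + (1.8)·(0.2) + (-2.2)·(-0.8) + (1.8)·(-0.8)) / 4 = 2.2/4 = 0.55
  S[B,B] = ((0.4)·(0.4) + (1.4)·(1.4) + (-1.6)·(-1.6) + (0.4)·(0.4) + (-0.6)·(-0.6)) / 4 = 5.2/4 = 1.3
  S[B,C] = ((0.4)·(0.2) + (1.4)·(1.2) + (-1.6)·(0.2) + (0.4)·(-0.8) + (-0.6)·(-0.8)) / 4 = 1.6/4 = 0.4
  S[C,C] = ((0.2)·(0.2) + (1.2)·(1.2) + (0.2)·(0.2) + (-0.8)·(-0.8) + (-0.8)·(-0.8)) / 4 = 2.8/4 = 0.7

S is symmetric (S[j,i] = S[i,j]). Assembling:

S = [[6.2, -0.9, 0.55],
 [-0.9, 1.3, 0.4],
 [0.55, 0.4, 0.7]]


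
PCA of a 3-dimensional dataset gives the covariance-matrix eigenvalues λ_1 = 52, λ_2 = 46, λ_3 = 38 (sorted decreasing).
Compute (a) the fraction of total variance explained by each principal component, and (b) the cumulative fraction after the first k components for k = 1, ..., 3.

Step 1 — total variance = trace(Sigma) = Σ λ_i = 52 + 46 + 38 = 136.

Step 2 — fraction explained by component i = λ_i / Σ λ:
  PC1: 52/136 = 0.3824
  PC2: 46/136 = 0.3382
  PC3: 38/136 = 0.2794

Step 3 — cumulative fraction after k components = (λ_1 + ... + λ_k) / Σ λ:
  k = 1: 52/136 = 0.3824
  k = 2: (52 + 46)/136 = 98/136 = 0.7206
  k = 3: (52 + 46 + 38)/136 = 136/136 = 1

Summary (fraction, with percent):

explained: PC1 0.3824 (38.24%), PC2 0.3382 (33.82%), PC3 0.2794 (27.94%);  cumulative: 0.3824, 0.7206, 1


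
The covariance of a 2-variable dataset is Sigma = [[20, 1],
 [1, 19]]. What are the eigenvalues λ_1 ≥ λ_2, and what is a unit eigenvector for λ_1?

Step 1 — characteristic polynomial of 2×2 Sigma:
  det(Sigma - λI) = λ² - trace · λ + det = 0.
  trace = 20 + 19 = 39, det = 20·19 - (1)² = 379.
Step 2 — discriminant:
  Δ = trace² - 4·det = 1521 - 1516 = 5.
Step 3 — eigenvalues:
  λ = (trace ± √Δ)/2 = (39 ± 2.2361)/2,
  λ_1 = 20.618,  λ_2 = 18.382.

Step 4 — unit eigenvector for λ_1: solve (Sigma - λ_1 I)v = 0. First row:
  (20 - 20.618)·v_x + (1)·v_y = 0, i.e. (-0.618)·v_x + (1)·v_y = 0,
  so v ∝ (b, λ_1 - a) = (1, 0.618) = u.
  ||u|| = √((1)² + (0.618)²) = √(1.382) ≈ 1.1756,
  v_1 = u/||u|| ≈ (0.8507, 0.5257) (||v_1|| = 1).

λ_1 = 20.618,  λ_2 = 18.382;  v_1 ≈ (0.8507, 0.5257)


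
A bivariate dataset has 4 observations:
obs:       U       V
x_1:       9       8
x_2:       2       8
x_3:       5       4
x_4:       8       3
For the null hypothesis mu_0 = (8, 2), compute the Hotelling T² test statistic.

Step 1 — sample mean vector:
  mean(U) = (9 + 2 + 5 + 8) / 4 = 24/4 = 6
  mean(V) = (8 + 8 + 4 + 3) / 4 = 23/4 = 5.75
  x̄ = (6, 5.75),  deviation x̄ - mu_0 = (6, 5.75) - (8, 2) = (-2, 3.75).

Step 2 — sample covariance matrix, S[i,j] = (1/(n-1)) · Σ_k (x_{k,i} - mean_i) · (x_{k,j} - mean_j), divisor n-1 = 3:
  S[U,U] = ((3)·(3) + (-4)·(-4) + (-1)·(-1) + (2)·(2)) / 3 = 30/3 = 10
  S[U,V] = ((3)·(2.25) + (-4)·(2.25) + (-1)·(-1.75) + (2)·(-2.75)) / 3 = -6/3 = -2
  S[V,V] = ((2.25)·(2.25) + (2.25)·(2.25) + (-1.75)·(-1.75) + (-2.75)·(-2.75)) / 3 = 20.75/3 = 6.9167
  S = [[10, -2],
 [-2, 6.9167]].

Step 3 — invert S. det(S) = 10·6.9167 - (-2)² = 65.1667.
  S^{-1} = (1/det) · [[d, -b], [-b, a]] = [[0.1061, 0.0307],
 [0.0307, 0.1535]].

Step 4 — quadratic form (x̄ - mu_0)^T · S^{-1} · (x̄ - mu_0):
  S^{-1} · (x̄ - mu_0) = (-0.0972, 0.5141),
  (x̄ - mu_0)^T · [...] = (-2)·(-0.0972) + (3.75)·(0.5141) = 2.1221.

Step 5 — scale by n: T² = 4 · 2.1221 = 8.4885.

T² ≈ 8.4885


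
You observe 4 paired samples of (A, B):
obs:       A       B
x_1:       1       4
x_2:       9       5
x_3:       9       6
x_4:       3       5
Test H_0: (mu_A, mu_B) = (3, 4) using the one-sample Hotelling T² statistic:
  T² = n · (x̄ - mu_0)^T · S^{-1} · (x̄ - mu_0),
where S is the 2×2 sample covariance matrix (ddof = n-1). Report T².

Step 1 — sample mean vector:
  mean(A) = (1 + 9 + 9 + 3) / 4 = 22/4 = 5.5
  mean(B) = (4 + 5 + 6 + 5) / 4 = 20/4 = 5
  x̄ = (5.5, 5),  deviation x̄ - mu_0 = (5.5, 5) - (3, 4) = (2.5, 1).

Step 2 — sample covariance matrix, S[i,j] = (1/(n-1)) · Σ_k (x_{k,i} - mean_i) · (x_{k,j} - mean_j), divisor n-1 = 3:
  S[A,A] = ((-4.5)·(-4.5) + (3.5)·(3.5) + (3.5)·(3.5) + (-2.5)·(-2.5)) / 3 = 51/3 = 17
  S[A,B] = ((-4.5)·(-1) + (3.5)·(0) + (3.5)·(1) + (-2.5)·(0)) / 3 = 8/3 = 2.6667
  S[B,B] = ((-1)·(-1) + (0)·(0) + (1)·(1) + (0)·(0)) / 3 = 2/3 = 0.6667
  S = [[17, 2.6667],
 [2.6667, 0.6667]].

Step 3 — invert S. det(S) = 17·0.6667 - (2.6667)² = 4.2222.
  S^{-1} = (1/det) · [[d, -b], [-b, a]] = [[0.1579, -0.6316],
 [-0.6316, 4.0263]].

Step 4 — quadratic form (x̄ - mu_0)^T · S^{-1} · (x̄ - mu_0):
  S^{-1} · (x̄ - mu_0) = (-0.2368, 2.4474),
  (x̄ - mu_0)^T · [...] = (2.5)·(-0.2368) + (1)·(2.4474) = 1.8553.

Step 5 — scale by n: T² = 4 · 1.8553 = 7.4211.

T² ≈ 7.4211


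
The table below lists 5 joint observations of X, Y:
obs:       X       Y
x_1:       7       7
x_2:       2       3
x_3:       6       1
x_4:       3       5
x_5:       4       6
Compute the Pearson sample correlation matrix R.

Step 1 — column means:
  mean(X) = (7 + 2 + 6 + 3 + 4) / 5 = 22/5 = 4.4
  mean(Y) = (7 + 3 + 1 + 5 + 6) / 5 = 22/5 = 4.4

Step 2 — sample variances and covariances s[i,j] = (1/(n-1)) · Σ_k (x_{k,i} - mean_i) · (x_{k,j} - mean_j), with n-1 = 4:
  s[X,X] = ((2.6)·(2.6) + (-2.4)·(-2.4) + (1.6)·(1.6) + (-1.4)·(-1.4) + (-0.4)·(-0.4)) / 4 = 17.2/4 = 4.3
  s[X,Y] = ((2.6)·(2.6) + (-2.4)·(-1.4) + (1.6)·(-3.4) + (-1.4)·(0.6) + (-0.4)·(1.6)) / 4 = 3.2/4 = 0.8
  s[Y,Y] = ((2.6)·(2.6) + (-1.4)·(-1.4) + (-3.4)·(-3.4) + (0.6)·(0.6) + (1.6)·(1.6)) / 4 = 23.2/4 = 5.8
  Sample standard deviations s_i = √(s[i,i]):
  s(X) = √(4.3) = 2.0736
  s(Y) = √(5.8) = 2.4083

Step 3 — r_{ij} = s_{ij} / (s_i · s_j):
  r[X,X] = 1 (diagonal).
  r[X,Y] = 0.8 / (2.0736 · 2.4083) = 0.8 / 4.994 = 0.1602
  r[Y,Y] = 1 (diagonal).

R is symmetric with unit diagonal. Assembling:

R = [[1, 0.1602],
 [0.1602, 1]]


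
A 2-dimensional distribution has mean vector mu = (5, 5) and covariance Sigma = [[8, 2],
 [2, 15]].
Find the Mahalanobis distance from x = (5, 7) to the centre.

Step 1 — centre the observation: (x - mu) = (0, 2).

Step 2 — invert Sigma. det(Sigma) = 8·15 - (2)² = 116.
  Sigma^{-1} = (1/det) · [[d, -b], [-b, a]] = [[0.1293, -0.0172],
 [-0.0172, 0.069]].

Step 3 — form the quadratic (x - mu)^T · Sigma^{-1} · (x - mu):
  Sigma^{-1} · (x - mu) = (-0.0345, 0.1379).
  (x - mu)^T · [Sigma^{-1} · (x - mu)] = (0)·(-0.0345) + (2)·(0.1379) = 0.2759.

Step 4 — take square root: d = √(0.2759) ≈ 0.5252.

d(x, mu) = √(0.2759) ≈ 0.5252


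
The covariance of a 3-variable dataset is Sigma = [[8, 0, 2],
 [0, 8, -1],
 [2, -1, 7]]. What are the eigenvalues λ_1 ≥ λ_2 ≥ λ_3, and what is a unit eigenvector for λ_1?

Step 1 — characteristic polynomial p(λ) = det(λI - Sigma) = λ³ - tr·λ² + c_1·λ - det, where tr = trace, c_1 = sum of the principal 2×2 minors, det = det(Sigma):
  tr = 8 + 8 + 7 = 23,
  c_1 = (8·8 - (0)²) + (8·7 - (2)²) + (8·7 - (-1)²) = 64 + 52 + 55 = 171,
  det = 8·(8·7 - (-1)²) - (0)·((0)·7 - (-1)·(2)) + (2)·((0)·(-1) - 8·(2)) = 8·(55) - (0)·(2) + (2)·(-16) = 408.
  So p(λ) = λ³ - 23λ² + 171λ - 408.
Step 2 — look for an integer root (rational root theorem: any rational root is an integer divisor of 408). Testing λ = 8:
  p(8) = 512 - 1472 + 1368 - 408 = 0  ✓
  Dividing out (λ - 8): p(λ) = (λ - 8)(λ² - 15λ + 51).
Step 3 — remaining eigenvalues from the quadratic λ² - 15λ + 51 = 0:
  Δ = 15² - 4·51 = 225 - 204 = 21,  λ = (15 ± √21)/2 = (15 ± 4.5826)/2 ≈ 9.7913 or 5.2087.
  Sorted: λ_1 = 9.7913,  λ_2 = 8,  λ_3 = 5.2087  (check: sum = 23 = tr ✓).

Step 4 — unit eigenvector for λ_1 ≈ 9.7913: v spans the null space of (Sigma - λ_1 I), whose rows are
  r_1 = (-1.7913, 0, 2),  r_2 = (0, -1.7913, -1),  r_3 = (2, -1, -2.7913).
  v is orthogonal to every row, so take v ∝ r_1 × r_2 = ((0)·(-1) - (2)·(-1.7913), (2)·(0) - (-1.7913)·(-1), (-1.7913)·(-1.7913) - (0)·(0)) ≈ (3.5826, -1.7913, 3.2087).
  Let u = (3.5826, -1.7913, 3.2087).
  ||u|| = √((3.5826)² + (-1.7913)² + (3.2087)²) = √(26.3394) ≈ 5.1322,  v_1 = u/||u|| ≈ (0.6981, -0.349, 0.6252) (||v_1|| = 1).

λ_1 = 9.7913,  λ_2 = 8,  λ_3 = 5.2087;  v_1 ≈ (0.6981, -0.349, 0.6252)


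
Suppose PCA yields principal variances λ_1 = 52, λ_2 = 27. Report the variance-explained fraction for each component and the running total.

Step 1 — total variance = trace(Sigma) = Σ λ_i = 52 + 27 = 79.

Step 2 — fraction explained by component i = λ_i / Σ λ:
  PC1: 52/79 = 0.6582
  PC2: 27/79 = 0.3418

Step 3 — cumulative fraction after k components = (λ_1 + ... + λ_k) / Σ λ:
  k = 1: 52/79 = 0.6582
  k = 2: (52 + 27)/79 = 79/79 = 1

Summary (fraction, with percent):

explained: PC1 0.6582 (65.82%), PC2 0.3418 (34.18%);  cumulative: 0.6582, 1


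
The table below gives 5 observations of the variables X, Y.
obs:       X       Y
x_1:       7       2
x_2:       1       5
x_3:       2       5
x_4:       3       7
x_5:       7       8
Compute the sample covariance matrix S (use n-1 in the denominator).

Step 1 — column means:
  mean(X) = (7 + 1 + 2 + 3 + 7) / 5 = 20/5 = 4
  mean(Y) = (2 + 5 + 5 + 7 + 8) / 5 = 27/5 = 5.4

Step 2 — sample covariance S[i,j] = (1/(n-1)) · Σ_k (x_{k,i} - mean_i) · (x_{k,j} - mean_j), with n-1 = 4.
  S[X,X] = ((3)·(3) + (-3)·(-3) + (-2)·(-2) + (-1)·(-1) + (3)·(3)) / 4 = 32/4 = 8
  S[X,Y] = ((3)·(-3.4) + (-3)·(-0.4) + (-2)·(-0.4) + (-1)·(1.6) + (3)·(2.6)) / 4 = -2/4 = -0.5
  S[Y,Y] = ((-3.4)·(-3.4) + (-0.4)·(-0.4) + (-0.4)·(-0.4) + (1.6)·(1.6) + (2.6)·(2.6)) / 4 = 21.2/4 = 5.3

S is symmetric (S[j,i] = S[i,j]). Assembling:

S = [[8, -0.5],
 [-0.5, 5.3]]


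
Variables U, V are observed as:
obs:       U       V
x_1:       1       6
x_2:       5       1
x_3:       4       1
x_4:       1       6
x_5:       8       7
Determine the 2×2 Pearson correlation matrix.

Step 1 — column means:
  mean(U) = (1 + 5 + 4 + 1 + 8) / 5 = 19/5 = 3.8
  mean(V) = (6 + 1 + 1 + 6 + 7) / 5 = 21/5 = 4.2

Step 2 — sample variances and covariances s[i,j] = (1/(n-1)) · Σ_k (x_{k,i} - mean_i) · (x_{k,j} - mean_j), with n-1 = 4:
  s[U,U] = ((-2.8)·(-2.8) + (1.2)·(1.2) + (0.2)·(0.2) + (-2.8)·(-2.8) + (4.2)·(4.2)) / 4 = 34.8/4 = 8.7
  s[U,V] = ((-2.8)·(1.8) + (1.2)·(-3.2) + (0.2)·(-3.2) + (-2.8)·(1.8) + (4.2)·(2.8)) / 4 = -2.8/4 = -0.7
  s[V,V] = ((1.8)·(1.8) + (-3.2)·(-3.2) + (-3.2)·(-3.2) + (1.8)·(1.8) + (2.8)·(2.8)) / 4 = 34.8/4 = 8.7
  Sample standard deviations s_i = √(s[i,i]):
  s(U) = √(8.7) = 2.9496
  s(V) = √(8.7) = 2.9496

Step 3 — r_{ij} = s_{ij} / (s_i · s_j):
  r[U,U] = 1 (diagonal).
  r[U,V] = -0.7 / (2.9496 · 2.9496) = -0.7 / 8.7 = -0.0805
  r[V,V] = 1 (diagonal).

R is symmetric with unit diagonal. Assembling:

R = [[1, -0.0805],
 [-0.0805, 1]]


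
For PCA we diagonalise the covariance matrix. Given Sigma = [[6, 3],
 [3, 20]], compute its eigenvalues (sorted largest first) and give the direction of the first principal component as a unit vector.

Step 1 — characteristic polynomial of 2×2 Sigma:
  det(Sigma - λI) = λ² - trace · λ + det = 0.
  trace = 6 + 20 = 26, det = 6·20 - (3)² = 111.
Step 2 — discriminant:
  Δ = trace² - 4·det = 676 - 444 = 232.
Step 3 — eigenvalues:
  λ = (trace ± √Δ)/2 = (26 ± 15.2315)/2,
  λ_1 = 20.6158,  λ_2 = 5.3842.

Step 4 — unit eigenvector for λ_1: solve (Sigma - λ_1 I)v = 0. First row:
  (6 - 20.6158)·v_x + (3)·v_y = 0, i.e. (-14.6158)·v_x + (3)·v_y = 0,
  so v ∝ (b, λ_1 - a) = (3, 14.6158) = u.
  ||u|| = √((3)² + (14.6158)²) = √(222.6208) ≈ 14.9205,
  v_1 = u/||u|| ≈ (0.2011, 0.9796) (||v_1|| = 1).

λ_1 = 20.6158,  λ_2 = 5.3842;  v_1 ≈ (0.2011, 0.9796)


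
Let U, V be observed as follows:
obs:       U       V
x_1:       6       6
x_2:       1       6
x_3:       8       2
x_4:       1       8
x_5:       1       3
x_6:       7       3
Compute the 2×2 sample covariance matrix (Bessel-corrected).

Step 1 — column means:
  mean(U) = (6 + 1 + 8 + 1 + 1 + 7) / 6 = 24/6 = 4
  mean(V) = (6 + 6 + 2 + 8 + 3 + 3) / 6 = 28/6 = 4.6667

Step 2 — sample covariance S[i,j] = (1/(n-1)) · Σ_k (x_{k,i} - mean_i) · (x_{k,j} - mean_j), with n-1 = 5.
  S[U,U] = ((2)·(2) + (-3)·(-3) + (4)·(4) + (-3)·(-3) + (-3)·(-3) + (3)·(3)) / 5 = 56/5 = 11.2
  S[U,V] = ((2)·(1.3333) + (-3)·(1.3333) + (4)·(-2.6667) + (-3)·(3.3333) + (-3)·(-1.6667) + (3)·(-1.6667)) / 5 = -22/5 = -4.4
  S[V,V] = ((1.3333)·(1.3333) + (1.3333)·(1.3333) + (-2.6667)·(-2.6667) + (3.3333)·(3.3333) + (-1.6667)·(-1.6667) + (-1.6667)·(-1.6667)) / 5 = 27.3333/5 = 5.4667

S is symmetric (S[j,i] = S[i,j]). Assembling:

S = [[11.2, -4.4],
 [-4.4, 5.4667]]


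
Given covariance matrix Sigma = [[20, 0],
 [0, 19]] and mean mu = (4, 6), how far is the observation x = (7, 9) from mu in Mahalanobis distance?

Step 1 — centre the observation: (x - mu) = (3, 3).

Step 2 — invert Sigma. det(Sigma) = 20·19 - (0)² = 380.
  Sigma^{-1} = (1/det) · [[d, -b], [-b, a]] = [[0.05, 0],
 [0, 0.0526]].

Step 3 — form the quadratic (x - mu)^T · Sigma^{-1} · (x - mu):
  Sigma^{-1} · (x - mu) = (0.15, 0.1579).
  (x - mu)^T · [Sigma^{-1} · (x - mu)] = (3)·(0.15) + (3)·(0.1579) = 0.9237.

Step 4 — take square root: d = √(0.9237) ≈ 0.9611.

d(x, mu) = √(0.9237) ≈ 0.9611


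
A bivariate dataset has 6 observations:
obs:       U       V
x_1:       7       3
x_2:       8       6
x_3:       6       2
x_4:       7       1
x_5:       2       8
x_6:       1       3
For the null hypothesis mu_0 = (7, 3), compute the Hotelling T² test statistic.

Step 1 — sample mean vector:
  mean(U) = (7 + 8 + 6 + 7 + 2 + 1) / 6 = 31/6 = 5.1667
  mean(V) = (3 + 6 + 2 + 1 + 8 + 3) / 6 = 23/6 = 3.8333
  x̄ = (5.1667, 3.8333),  deviation x̄ - mu_0 = (5.1667, 3.8333) - (7, 3) = (-1.8333, 0.8333).

Step 2 — sample covariance matrix, S[i,j] = (1/(n-1)) · Σ_k (x_{k,i} - mean_i) · (x_{k,j} - mean_j), divisor n-1 = 5:
  S[U,U] = ((1.8333)·(1.8333) + (2.8333)·(2.8333) + (0.8333)·(0.8333) + (1.8333)·(1.8333) + (-3.1667)·(-3.1667) + (-4.1667)·(-4.1667)) / 5 = 42.8333/5 = 8.5667
  S[U,V] = ((1.8333)·(-0.8333) + (2.8333)·(2.1667) + (0.8333)·(-1.8333) + (1.8333)·(-2.8333) + (-3.1667)·(4.1667) + (-4.1667)·(-0.8333)) / 5 = -11.8333/5 = -2.3667
  S[V,V] = ((-0.8333)·(-0.8333) + (2.1667)·(2.1667) + (-1.8333)·(-1.8333) + (-2.8333)·(-2.8333) + (4.1667)·(4.1667) + (-0.8333)·(-0.8333)) / 5 = 34.8333/5 = 6.9667
  S = [[8.5667, -2.3667],
 [-2.3667, 6.9667]].

Step 3 — invert S. det(S) = 8.5667·6.9667 - (-2.3667)² = 54.08.
  S^{-1} = (1/det) · [[d, -b], [-b, a]] = [[0.1288, 0.0438],
 [0.0438, 0.1584]].

Step 4 — quadratic form (x̄ - mu_0)^T · S^{-1} · (x̄ - mu_0):
  S^{-1} · (x̄ - mu_0) = (-0.1997, 0.0518),
  (x̄ - mu_0)^T · [...] = (-1.8333)·(-0.1997) + (0.8333)·(0.0518) = 0.4093.

Step 5 — scale by n: T² = 6 · 0.4093 = 2.4556.

T² ≈ 2.4556


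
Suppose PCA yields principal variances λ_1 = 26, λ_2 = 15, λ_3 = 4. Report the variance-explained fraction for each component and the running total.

Step 1 — total variance = trace(Sigma) = Σ λ_i = 26 + 15 + 4 = 45.

Step 2 — fraction explained by component i = λ_i / Σ λ:
  PC1: 26/45 = 0.5778
  PC2: 15/45 = 0.3333
  PC3: 4/45 = 0.0889

Step 3 — cumulative fraction after k components = (λ_1 + ... + λ_k) / Σ λ:
  k = 1: 26/45 = 0.5778
  k = 2: (26 + 15)/45 = 41/45 = 0.9111
  k = 3: (26 + 15 + 4)/45 = 45/45 = 1

Summary (fraction, with percent):

explained: PC1 0.5778 (57.78%), PC2 0.3333 (33.33%), PC3 0.0889 (8.89%);  cumulative: 0.5778, 0.9111, 1


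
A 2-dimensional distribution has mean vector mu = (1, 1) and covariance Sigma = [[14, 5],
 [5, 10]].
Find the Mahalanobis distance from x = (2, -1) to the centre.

Step 1 — centre the observation: (x - mu) = (1, -2).

Step 2 — invert Sigma. det(Sigma) = 14·10 - (5)² = 115.
  Sigma^{-1} = (1/det) · [[d, -b], [-b, a]] = [[0.087, -0.0435],
 [-0.0435, 0.1217]].

Step 3 — form the quadratic (x - mu)^T · Sigma^{-1} · (x - mu):
  Sigma^{-1} · (x - mu) = (0.1739, -0.287).
  (x - mu)^T · [Sigma^{-1} · (x - mu)] = (1)·(0.1739) + (-2)·(-0.287) = 0.7478.

Step 4 — take square root: d = √(0.7478) ≈ 0.8648.

d(x, mu) = √(0.7478) ≈ 0.8648


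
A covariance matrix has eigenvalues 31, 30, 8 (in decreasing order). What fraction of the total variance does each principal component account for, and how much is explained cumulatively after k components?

Step 1 — total variance = trace(Sigma) = Σ λ_i = 31 + 30 + 8 = 69.

Step 2 — fraction explained by component i = λ_i / Σ λ:
  PC1: 31/69 = 0.4493
  PC2: 30/69 = 0.4348
  PC3: 8/69 = 0.1159

Step 3 — cumulative fraction after k components = (λ_1 + ... + λ_k) / Σ λ:
  k = 1: 31/69 = 0.4493
  k = 2: (31 + 30)/69 = 61/69 = 0.8841
  k = 3: (31 + 30 + 8)/69 = 69/69 = 1

Summary (fraction, with percent):

explained: PC1 0.4493 (44.93%), PC2 0.4348 (43.48%), PC3 0.1159 (11.59%);  cumulative: 0.4493, 0.8841, 1


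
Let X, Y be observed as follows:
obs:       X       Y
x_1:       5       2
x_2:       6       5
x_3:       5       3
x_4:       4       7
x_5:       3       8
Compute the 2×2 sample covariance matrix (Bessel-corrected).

Step 1 — column means:
  mean(X) = (5 + 6 + 5 + 4 + 3) / 5 = 23/5 = 4.6
  mean(Y) = (2 + 5 + 3 + 7 + 8) / 5 = 25/5 = 5

Step 2 — sample covariance S[i,j] = (1/(n-1)) · Σ_k (x_{k,i} - mean_i) · (x_{k,j} - mean_j), with n-1 = 4.
  S[X,X] = ((0.4)·(0.4) + (1.4)·(1.4) + (0.4)·(0.4) + (-0.6)·(-0.6) + (-1.6)·(-1.6)) / 4 = 5.2/4 = 1.3
  S[X,Y] = ((0.4)·(-3) + (1.4)·(0) + (0.4)·(-2) + (-0.6)·(2) + (-1.6)·(3)) / 4 = -8/4 = -2
  S[Y,Y] = ((-3)·(-3) + (0)·(0) + (-2)·(-2) + (2)·(2) + (3)·(3)) / 4 = 26/4 = 6.5

S is symmetric (S[j,i] = S[i,j]). Assembling:

S = [[1.3, -2],
 [-2, 6.5]]


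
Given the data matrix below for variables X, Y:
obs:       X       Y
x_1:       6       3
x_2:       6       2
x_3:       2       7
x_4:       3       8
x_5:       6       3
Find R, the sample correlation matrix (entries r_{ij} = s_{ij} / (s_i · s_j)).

Step 1 — column means:
  mean(X) = (6 + 6 + 2 + 3 + 6) / 5 = 23/5 = 4.6
  mean(Y) = (3 + 2 + 7 + 8 + 3) / 5 = 23/5 = 4.6

Step 2 — sample variances and covariances s[i,j] = (1/(n-1)) · Σ_k (x_{k,i} - mean_i) · (x_{k,j} - mean_j), with n-1 = 4:
  s[X,X] = ((1.4)·(1.4) + (1.4)·(1.4) + (-2.6)·(-2.6) + (-1.6)·(-1.6) + (1.4)·(1.4)) / 4 = 15.2/4 = 3.8
  s[X,Y] = ((1.4)·(-1.6) + (1.4)·(-2.6) + (-2.6)·(2.4) + (-1.6)·(3.4) + (1.4)·(-1.6)) / 4 = -19.8/4 = -4.95
  s[Y,Y] = ((-1.6)·(-1.6) + (-2.6)·(-2.6) + (2.4)·(2.4) + (3.4)·(3.4) + (-1.6)·(-1.6)) / 4 = 29.2/4 = 7.3
  Sample standard deviations s_i = √(s[i,i]):
  s(X) = √(3.8) = 1.9494
  s(Y) = √(7.3) = 2.7019

Step 3 — r_{ij} = s_{ij} / (s_i · s_j):
  r[X,X] = 1 (diagonal).
  r[X,Y] = -4.95 / (1.9494 · 2.7019) = -4.95 / 5.2669 = -0.9398
  r[Y,Y] = 1 (diagonal).

R is symmetric with unit diagonal. Assembling:

R = [[1, -0.9398],
 [-0.9398, 1]]


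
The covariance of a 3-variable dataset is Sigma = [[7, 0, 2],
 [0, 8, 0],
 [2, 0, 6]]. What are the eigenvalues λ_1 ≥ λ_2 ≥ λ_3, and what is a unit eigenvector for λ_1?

Step 1 — characteristic polynomial p(λ) = det(λI - Sigma) = λ³ - tr·λ² + c_1·λ - det, where tr = trace, c_1 = sum of the principal 2×2 minors, det = det(Sigma):
  tr = 7 + 8 + 6 = 21,
  c_1 = (7·8 - (0)²) + (7·6 - (2)²) + (8·6 - (0)²) = 56 + 38 + 48 = 142,
  det = 7·(8·6 - (0)²) - (0)·((0)·6 - (0)·(2)) + (2)·((0)·(0) - 8·(2)) = 7·(48) - (0)·(0) + (2)·(-16) = 304.
  So p(λ) = λ³ - 21λ² + 142λ - 304.
Step 2 — look for an integer root (rational root theorem: any rational root is an integer divisor of 304). Testing λ = 8:
  p(8) = 512 - 1344 + 1136 - 304 = 0  ✓
  Dividing out (λ - 8): p(λ) = (λ - 8)(λ² - 13λ + 38).
Step 3 — remaining eigenvalues from the quadratic λ² - 13λ + 38 = 0:
  Δ = 13² - 4·38 = 169 - 152 = 17,  λ = (13 ± √17)/2 = (13 ± 4.1231)/2 ≈ 8.5616 or 4.4384.
  Sorted: λ_1 = 8.5616,  λ_2 = 8,  λ_3 = 4.4384  (check: sum = 21 = tr ✓).

Step 4 — unit eigenvector for λ_1 ≈ 8.5616: v spans the null space of (Sigma - λ_1 I), whose rows are
  r_1 = (-1.5616, 0, 2),  r_2 = (0, -0.5616, 0),  r_3 = (2, 0, -2.5616).
  v is orthogonal to every row, so take v ∝ r_1 × r_2 = ((0)·(0) - (2)·(-0.5616), (2)·(0) - (-1.5616)·(0), (-1.5616)·(-0.5616) - (0)·(0)) ≈ (1.1231, 0, 0.8769).
  Let u = (1.1231, 0, 0.8769).
  ||u|| = √((1.1231)² + (0)² + (0.8769)²) = √(2.0303) ≈ 1.4249,  v_1 = u/||u|| ≈ (0.7882, 0, 0.6154) (||v_1|| = 1).

λ_1 = 8.5616,  λ_2 = 8,  λ_3 = 4.4384;  v_1 ≈ (0.7882, 0, 0.6154)


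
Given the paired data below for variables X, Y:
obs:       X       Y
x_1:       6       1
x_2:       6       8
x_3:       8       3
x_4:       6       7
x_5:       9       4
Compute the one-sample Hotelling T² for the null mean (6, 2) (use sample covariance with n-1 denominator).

Step 1 — sample mean vector:
  mean(X) = (6 + 6 + 8 + 6 + 9) / 5 = 35/5 = 7
  mean(Y) = (1 + 8 + 3 + 7 + 4) / 5 = 23/5 = 4.6
  x̄ = (7, 4.6),  deviation x̄ - mu_0 = (7, 4.6) - (6, 2) = (1, 2.6).

Step 2 — sample covariance matrix, S[i,j] = (1/(n-1)) · Σ_k (x_{k,i} - mean_i) · (x_{k,j} - mean_j), divisor n-1 = 4:
  S[X,X] = ((-1)·(-1) + (-1)·(-1) + (1)·(1) + (-1)·(-1) + (2)·(2)) / 4 = 8/4 = 2
  S[X,Y] = ((-1)·(-3.6) + (-1)·(3.4) + (1)·(-1.6) + (-1)·(2.4) + (2)·(-0.6)) / 4 = -5/4 = -1.25
  S[Y,Y] = ((-3.6)·(-3.6) + (3.4)·(3.4) + (-1.6)·(-1.6) + (2.4)·(2.4) + (-0.6)·(-0.6)) / 4 = 33.2/4 = 8.3
  S = [[2, -1.25],
 [-1.25, 8.3]].

Step 3 — invert S. det(S) = 2·8.3 - (-1.25)² = 15.0375.
  S^{-1} = (1/det) · [[d, -b], [-b, a]] = [[0.552, 0.0831],
 [0.0831, 0.133]].

Step 4 — quadratic form (x̄ - mu_0)^T · S^{-1} · (x̄ - mu_0):
  S^{-1} · (x̄ - mu_0) = (0.7681, 0.4289),
  (x̄ - mu_0)^T · [...] = (1)·(0.7681) + (2.6)·(0.4289) = 1.8833.

Step 5 — scale by n: T² = 5 · 1.8833 = 9.4165.

T² ≈ 9.4165


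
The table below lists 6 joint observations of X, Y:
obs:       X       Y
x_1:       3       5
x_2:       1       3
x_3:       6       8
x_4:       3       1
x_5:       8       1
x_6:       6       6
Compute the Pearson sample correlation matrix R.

Step 1 — column means:
  mean(X) = (3 + 1 + 6 + 3 + 8 + 6) / 6 = 27/6 = 4.5
  mean(Y) = (5 + 3 + 8 + 1 + 1 + 6) / 6 = 24/6 = 4

Step 2 — sample variances and covariances s[i,j] = (1/(n-1)) · Σ_k (x_{k,i} - mean_i) · (x_{k,j} - mean_j), with n-1 = 5:
  s[X,X] = ((-1.5)·(-1.5) + (-3.5)·(-3.5) + (1.5)·(1.5) + (-1.5)·(-1.5) + (3.5)·(3.5) + (1.5)·(1.5)) / 5 = 33.5/5 = 6.7
  s[X,Y] = ((-1.5)·(1) + (-3.5)·(-1) + (1.5)·(4) + (-1.5)·(-3) + (3.5)·(-3) + (1.5)·(2)) / 5 = 5/5 = 1
  s[Y,Y] = ((1)·(1) + (-1)·(-1) + (4)·(4) + (-3)·(-3) + (-3)·(-3) + (2)·(2)) / 5 = 40/5 = 8
  Sample standard deviations s_i = √(s[i,i]):
  s(X) = √(6.7) = 2.5884
  s(Y) = √(8) = 2.8284

Step 3 — r_{ij} = s_{ij} / (s_i · s_j):
  r[X,X] = 1 (diagonal).
  r[X,Y] = 1 / (2.5884 · 2.8284) = 1 / 7.3212 = 0.1366
  r[Y,Y] = 1 (diagonal).

R is symmetric with unit diagonal. Assembling:

R = [[1, 0.1366],
 [0.1366, 1]]


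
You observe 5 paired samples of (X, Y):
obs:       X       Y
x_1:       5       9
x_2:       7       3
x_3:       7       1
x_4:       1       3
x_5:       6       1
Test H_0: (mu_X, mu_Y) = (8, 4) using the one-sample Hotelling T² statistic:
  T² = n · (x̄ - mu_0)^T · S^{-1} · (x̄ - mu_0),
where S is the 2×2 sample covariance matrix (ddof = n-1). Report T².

Step 1 — sample mean vector:
  mean(X) = (5 + 7 + 7 + 1 + 6) / 5 = 26/5 = 5.2
  mean(Y) = (9 + 3 + 1 + 3 + 1) / 5 = 17/5 = 3.4
  x̄ = (5.2, 3.4),  deviation x̄ - mu_0 = (5.2, 3.4) - (8, 4) = (-2.8, -0.6).

Step 2 — sample covariance matrix, S[i,j] = (1/(n-1)) · Σ_k (x_{k,i} - mean_i) · (x_{k,j} - mean_j), divisor n-1 = 4:
  S[X,X] = ((-0.2)·(-0.2) + (1.8)·(1.8) + (1.8)·(1.8) + (-4.2)·(-4.2) + (0.8)·(0.8)) / 4 = 24.8/4 = 6.2
  S[X,Y] = ((-0.2)·(5.6) + (1.8)·(-0.4) + (1.8)·(-2.4) + (-4.2)·(-0.4) + (0.8)·(-2.4)) / 4 = -6.4/4 = -1.6
  S[Y,Y] = ((5.6)·(5.6) + (-0.4)·(-0.4) + (-2.4)·(-2.4) + (-0.4)·(-0.4) + (-2.4)·(-2.4)) / 4 = 43.2/4 = 10.8
  S = [[6.2, -1.6],
 [-1.6, 10.8]].

Step 3 — invert S. det(S) = 6.2·10.8 - (-1.6)² = 64.4.
  S^{-1} = (1/det) · [[d, -b], [-b, a]] = [[0.1677, 0.0248],
 [0.0248, 0.0963]].

Step 4 — quadratic form (x̄ - mu_0)^T · S^{-1} · (x̄ - mu_0):
  S^{-1} · (x̄ - mu_0) = (-0.4845, -0.1273),
  (x̄ - mu_0)^T · [...] = (-2.8)·(-0.4845) + (-0.6)·(-0.1273) = 1.4329.

Step 5 — scale by n: T² = 5 · 1.4329 = 7.1646.

T² ≈ 7.1646


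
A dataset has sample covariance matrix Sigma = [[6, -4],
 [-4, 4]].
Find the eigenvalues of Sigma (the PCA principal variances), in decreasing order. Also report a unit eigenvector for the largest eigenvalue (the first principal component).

Step 1 — characteristic polynomial of 2×2 Sigma:
  det(Sigma - λI) = λ² - trace · λ + det = 0.
  trace = 6 + 4 = 10, det = 6·4 - (-4)² = 8.
Step 2 — discriminant:
  Δ = trace² - 4·det = 100 - 32 = 68.
Step 3 — eigenvalues:
  λ = (trace ± √Δ)/2 = (10 ± 8.2462)/2,
  λ_1 = 9.1231,  λ_2 = 0.8769.

Step 4 — unit eigenvector for λ_1: solve (Sigma - λ_1 I)v = 0. First row:
  (6 - 9.1231)·v_x + (-4)·v_y = 0, i.e. (-3.1231)·v_x + (-4)·v_y = 0,
  so v ∝ (b, λ_1 - a) = (-4, 3.1231); multiply by -1 so the first entry is positive: u = (4, -3.1231).
  ||u|| = √((4)² + (-3.1231)²) = √(25.7538) ≈ 5.0748,
  v_1 = u/||u|| ≈ (0.7882, -0.6154) (||v_1|| = 1).

λ_1 = 9.1231,  λ_2 = 0.8769;  v_1 ≈ (0.7882, -0.6154)


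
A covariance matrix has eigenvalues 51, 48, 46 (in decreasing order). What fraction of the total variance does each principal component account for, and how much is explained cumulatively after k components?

Step 1 — total variance = trace(Sigma) = Σ λ_i = 51 + 48 + 46 = 145.

Step 2 — fraction explained by component i = λ_i / Σ λ:
  PC1: 51/145 = 0.3517
  PC2: 48/145 = 0.331
  PC3: 46/145 = 0.3172

Step 3 — cumulative fraction after k components = (λ_1 + ... + λ_k) / Σ λ:
  k = 1: 51/145 = 0.3517
  k = 2: (51 + 48)/145 = 99/145 = 0.6828
  k = 3: (51 + 48 + 46)/145 = 145/145 = 1

Summary (fraction, with percent):

explained: PC1 0.3517 (35.17%), PC2 0.331 (33.1%), PC3 0.3172 (31.72%);  cumulative: 0.3517, 0.6828, 1


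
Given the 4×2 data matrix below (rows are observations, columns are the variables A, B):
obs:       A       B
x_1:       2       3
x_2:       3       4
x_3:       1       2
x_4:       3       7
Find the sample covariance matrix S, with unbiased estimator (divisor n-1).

Step 1 — column means:
  mean(A) = (2 + 3 + 1 + 3) / 4 = 9/4 = 2.25
  mean(B) = (3 + 4 + 2 + 7) / 4 = 16/4 = 4

Step 2 — sample covariance S[i,j] = (1/(n-1)) · Σ_k (x_{k,i} - mean_i) · (x_{k,j} - mean_j), with n-1 = 3.
  S[A,A] = ((-0.25)·(-0.25) + (0.75)·(0.75) + (-1.25)·(-1.25) + (0.75)·(0.75)) / 3 = 2.75/3 = 0.9167
  S[A,B] = ((-0.25)·(-1) + (0.75)·(0) + (-1.25)·(-2) + (0.75)·(3)) / 3 = 5/3 = 1.6667
  S[B,B] = ((-1)·(-1) + (0)·(0) + (-2)·(-2) + (3)·(3)) / 3 = 14/3 = 4.6667

S is symmetric (S[j,i] = S[i,j]). Assembling:

S = [[0.9167, 1.6667],
 [1.6667, 4.6667]]


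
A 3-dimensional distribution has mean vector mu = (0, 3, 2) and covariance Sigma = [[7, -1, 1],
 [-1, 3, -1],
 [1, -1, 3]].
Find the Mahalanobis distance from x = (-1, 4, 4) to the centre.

Step 1 — centre the observation: (x - mu) = (-1, 1, 2).

Step 2 — invert Sigma (cofactor / det for 3×3, or solve directly):
  Sigma^{-1} = [[0.1538, 0.0385, -0.0385],
 [0.0385, 0.3846, 0.1154],
 [-0.0385, 0.1154, 0.3846]].

Step 3 — form the quadratic (x - mu)^T · Sigma^{-1} · (x - mu):
  Sigma^{-1} · (x - mu) = (-0.1923, 0.5769, 0.9231).
  (x - mu)^T · [Sigma^{-1} · (x - mu)] = (-1)·(-0.1923) + (1)·(0.5769) + (2)·(0.9231) = 2.6154.

Step 4 — take square root: d = √(2.6154) ≈ 1.6172.

d(x, mu) = √(2.6154) ≈ 1.6172


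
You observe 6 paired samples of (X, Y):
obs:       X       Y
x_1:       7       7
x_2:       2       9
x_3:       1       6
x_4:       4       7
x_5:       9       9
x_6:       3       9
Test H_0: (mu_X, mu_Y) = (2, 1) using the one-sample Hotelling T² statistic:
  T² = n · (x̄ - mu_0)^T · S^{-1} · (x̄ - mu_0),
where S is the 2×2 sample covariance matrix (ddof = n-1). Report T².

Step 1 — sample mean vector:
  mean(X) = (7 + 2 + 1 + 4 + 9 + 3) / 6 = 26/6 = 4.3333
  mean(Y) = (7 + 9 + 6 + 7 + 9 + 9) / 6 = 47/6 = 7.8333
  x̄ = (4.3333, 7.8333),  deviation x̄ - mu_0 = (4.3333, 7.8333) - (2, 1) = (2.3333, 6.8333).

Step 2 — sample covariance matrix, S[i,j] = (1/(n-1)) · Σ_k (x_{k,i} - mean_i) · (x_{k,j} - mean_j), divisor n-1 = 5:
  S[X,X] = ((2.6667)·(2.6667) + (-2.3333)·(-2.3333) + (-3.3333)·(-3.3333) + (-0.3333)·(-0.3333) + (4.6667)·(4.6667) + (-1.3333)·(-1.3333)) / 5 = 47.3333/5 = 9.4667
  S[X,Y] = ((2.6667)·(-0.8333) + (-2.3333)·(1.1667) + (-3.3333)·(-1.8333) + (-0.3333)·(-0.8333) + (4.6667)·(1.1667) + (-1.3333)·(1.1667)) / 5 = 5.3333/5 = 1.0667
  S[Y,Y] = ((-0.8333)·(-0.8333) + (1.1667)·(1.1667) + (-1.8333)·(-1.8333) + (-0.8333)·(-0.8333) + (1.1667)·(1.1667) + (1.1667)·(1.1667)) / 5 = 8.8333/5 = 1.7667
  S = [[9.4667, 1.0667],
 [1.0667, 1.7667]].

Step 3 — invert S. det(S) = 9.4667·1.7667 - (1.0667)² = 15.5867.
  S^{-1} = (1/det) · [[d, -b], [-b, a]] = [[0.1133, -0.0684],
 [-0.0684, 0.6074]].

Step 4 — quadratic form (x̄ - mu_0)^T · S^{-1} · (x̄ - mu_0):
  S^{-1} · (x̄ - mu_0) = (-0.2032, 3.9906),
  (x̄ - mu_0)^T · [...] = (2.3333)·(-0.2032) + (6.8333)·(3.9906) = 26.795.

Step 5 — scale by n: T² = 6 · 26.795 = 160.7699.

T² ≈ 160.7699


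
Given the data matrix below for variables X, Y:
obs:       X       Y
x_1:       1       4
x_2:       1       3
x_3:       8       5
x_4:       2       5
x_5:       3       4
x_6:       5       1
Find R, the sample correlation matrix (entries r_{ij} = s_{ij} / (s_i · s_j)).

Step 1 — column means:
  mean(X) = (1 + 1 + 8 + 2 + 3 + 5) / 6 = 20/6 = 3.3333
  mean(Y) = (4 + 3 + 5 + 5 + 4 + 1) / 6 = 22/6 = 3.6667

Step 2 — sample variances and covariances s[i,j] = (1/(n-1)) · Σ_k (x_{k,i} - mean_i) · (x_{k,j} - mean_j), with n-1 = 5:
  s[X,X] = ((-2.3333)·(-2.3333) + (-2.3333)·(-2.3333) + (4.6667)·(4.6667) + (-1.3333)·(-1.3333) + (-0.3333)·(-0.3333) + (1.6667)·(1.6667)) / 5 = 37.3333/5 = 7.4667
  s[X,Y] = ((-2.3333)·(0.3333) + (-2.3333)·(-0.6667) + (4.6667)·(1.3333) + (-1.3333)·(1.3333) + (-0.3333)·(0.3333) + (1.6667)·(-2.6667)) / 5 = 0.6667/5 = 0.1333
  s[Y,Y] = ((0.3333)·(0.3333) + (-0.6667)·(-0.6667) + (1.3333)·(1.3333) + (1.3333)·(1.3333) + (0.3333)·(0.3333) + (-2.6667)·(-2.6667)) / 5 = 11.3333/5 = 2.2667
  Sample standard deviations s_i = √(s[i,i]):
  s(X) = √(7.4667) = 2.7325
  s(Y) = √(2.2667) = 1.5055

Step 3 — r_{ij} = s_{ij} / (s_i · s_j):
  r[X,X] = 1 (diagonal).
  r[X,Y] = 0.1333 / (2.7325 · 1.5055) = 0.1333 / 4.1139 = 0.0324
  r[Y,Y] = 1 (diagonal).

R is symmetric with unit diagonal. Assembling:

R = [[1, 0.0324],
 [0.0324, 1]]


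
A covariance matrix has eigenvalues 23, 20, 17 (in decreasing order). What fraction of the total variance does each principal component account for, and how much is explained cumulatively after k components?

Step 1 — total variance = trace(Sigma) = Σ λ_i = 23 + 20 + 17 = 60.

Step 2 — fraction explained by component i = λ_i / Σ λ:
  PC1: 23/60 = 0.3833
  PC2: 20/60 = 0.3333
  PC3: 17/60 = 0.2833

Step 3 — cumulative fraction after k components = (λ_1 + ... + λ_k) / Σ λ:
  k = 1: 23/60 = 0.3833
  k = 2: (23 + 20)/60 = 43/60 = 0.7167
  k = 3: (23 + 20 + 17)/60 = 60/60 = 1

Summary (fraction, with percent):

explained: PC1 0.3833 (38.33%), PC2 0.3333 (33.33%), PC3 0.2833 (28.33%);  cumulative: 0.3833, 0.7167, 1


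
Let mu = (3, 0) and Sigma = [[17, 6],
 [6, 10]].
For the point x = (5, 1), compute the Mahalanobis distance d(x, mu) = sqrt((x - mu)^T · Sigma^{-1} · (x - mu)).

Step 1 — centre the observation: (x - mu) = (2, 1).

Step 2 — invert Sigma. det(Sigma) = 17·10 - (6)² = 134.
  Sigma^{-1} = (1/det) · [[d, -b], [-b, a]] = [[0.0746, -0.0448],
 [-0.0448, 0.1269]].

Step 3 — form the quadratic (x - mu)^T · Sigma^{-1} · (x - mu):
  Sigma^{-1} · (x - mu) = (0.1045, 0.0373).
  (x - mu)^T · [Sigma^{-1} · (x - mu)] = (2)·(0.1045) + (1)·(0.0373) = 0.2463.

Step 4 — take square root: d = √(0.2463) ≈ 0.4963.

d(x, mu) = √(0.2463) ≈ 0.4963


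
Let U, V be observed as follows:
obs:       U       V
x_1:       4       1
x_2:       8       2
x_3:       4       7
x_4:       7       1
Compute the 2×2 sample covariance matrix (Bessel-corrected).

Step 1 — column means:
  mean(U) = (4 + 8 + 4 + 7) / 4 = 23/4 = 5.75
  mean(V) = (1 + 2 + 7 + 1) / 4 = 11/4 = 2.75

Step 2 — sample covariance S[i,j] = (1/(n-1)) · Σ_k (x_{k,i} - mean_i) · (x_{k,j} - mean_j), with n-1 = 3.
  S[U,U] = ((-1.75)·(-1.75) + (2.25)·(2.25) + (-1.75)·(-1.75) + (1.25)·(1.25)) / 3 = 12.75/3 = 4.25
  S[U,V] = ((-1.75)·(-1.75) + (2.25)·(-0.75) + (-1.75)·(4.25) + (1.25)·(-1.75)) / 3 = -8.25/3 = -2.75
  S[V,V] = ((-1.75)·(-1.75) + (-0.75)·(-0.75) + (4.25)·(4.25) + (-1.75)·(-1.75)) / 3 = 24.75/3 = 8.25

S is symmetric (S[j,i] = S[i,j]). Assembling:

S = [[4.25, -2.75],
 [-2.75, 8.25]]


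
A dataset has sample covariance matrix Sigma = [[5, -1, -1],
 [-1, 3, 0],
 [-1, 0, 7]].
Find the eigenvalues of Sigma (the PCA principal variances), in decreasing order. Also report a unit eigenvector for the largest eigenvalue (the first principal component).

Step 1 — characteristic polynomial p(λ) = det(λI - Sigma) = λ³ - tr·λ² + c_1·λ - det, where tr = trace, c_1 = sum of the principal 2×2 minors, det = det(Sigma):
  tr = 5 + 3 + 7 = 15,
  c_1 = (5·3 - (-1)²) + (5·7 - (-1)²) + (3·7 - (0)²) = 14 + 34 + 21 = 69,
  det = 5·(3·7 - (0)²) - (-1)·((-1)·7 - (0)·(-1)) + (-1)·((-1)·(0) - 3·(-1)) = 5·(21) - (-1)·(-7) + (-1)·(3) = 95.
  So p(λ) = λ³ - 15λ² + 69λ - 95.
Step 2 — look for an integer root (rational root theorem: any rational root is an integer divisor of 95). Testing λ = 5:
  p(5) = 125 - 375 + 345 - 95 = 0  ✓
  Dividing out (λ - 5): p(λ) = (λ - 5)(λ² - 10λ + 19).
Step 3 — remaining eigenvalues from the quadratic λ² - 10λ + 19 = 0:
  Δ = 10² - 4·19 = 100 - 76 = 24,  λ = (10 ± √24)/2 = (10 ± 4.899)/2 ≈ 7.4495 or 2.5505.
  Sorted: λ_1 = 7.4495,  λ_2 = 5,  λ_3 = 2.5505  (check: sum = 15 = tr ✓).

Step 4 — unit eigenvector for λ_1 ≈ 7.4495: v spans the null space of (Sigma - λ_1 I), whose rows are
  r_1 = (-2.4495, -1, -1),  r_2 = (-1, -4.4495, 0),  r_3 = (-1, 0, -0.4495).
  v is orthogonal to every row, so take v ∝ r_1 × r_2 = ((-1)·(0) - (-1)·(-4.4495), (-1)·(-1) - (-2.4495)·(0), (-2.4495)·(-4.4495) - (-1)·(-1)) ≈ (-4.4495, 1, 9.899).
  Rescale (multiply by -1 so the first nonzero entry is positive): u = (4.4495, -1, -9.899).
  ||u|| = √((4.4495)² + (-1)² + (-9.899)²) = √(118.7878) ≈ 10.899,  v_1 = u/||u|| ≈ (0.4082, -0.0918, -0.9082) (||v_1|| = 1).

λ_1 = 7.4495,  λ_2 = 5,  λ_3 = 2.5505;  v_1 ≈ (0.4082, -0.0918, -0.9082)
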